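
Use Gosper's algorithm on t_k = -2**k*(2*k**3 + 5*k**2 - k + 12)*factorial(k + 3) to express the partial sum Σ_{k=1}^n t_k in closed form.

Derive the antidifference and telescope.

Ratio r(k) = 2*(2*k**4 + 19*k**3 + 59*k**2 + 78*k + 72)/(2*k**3 + 5*k**2 - k + 12).
Factor: A=2*k + 8; B=1; C=k**3 + 5*k**2/2 - k/2 + 6.
Key eq: (2*k + 8)·f(k+1) = (1)·f(k) + (k**3 + 5*k**2/2 - k/2 + 6).
Bound: deg f ≤ 2.
A polynomial solution: f(k) = (k**2 - 3*k + 4)/2.
So s_k = (B(k−1)f/C)·t_k = ((k**2 - 3*k + 4)/(2*k**3 + 5*k**2 - k + 12))·t_k = -2**k*(k**2 - 3*k + 4)*factorial(k + 3).
Check: Δs_k = -2**k*(2*k**3 + 5*k**2 - k + 12)*factorial(k + 3). ✓
s_(n+1) = -2**(n + 1)*(n**2 - n + 2)*factorial(n + 4) and s_(1) = -96, so S(n) = -2*2**n*n**2*factorial(n + 4) + 2*2**n*n*factorial(n + 4) - 4*2**n*factorial(n + 4) + 96.

S(n) = -2*2**n*n**2*factorial(n + 4) + 2*2**n*n*factorial(n + 4) - 4*2**n*factorial(n + 4) + 96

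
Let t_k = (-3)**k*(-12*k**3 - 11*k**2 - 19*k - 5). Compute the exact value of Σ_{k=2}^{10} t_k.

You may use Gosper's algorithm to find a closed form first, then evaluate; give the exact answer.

t_(k+1)/t_k = 3*(-12*k**3 - 47*k**2 - 77*k - 47)/(12*k**3 + 11*k**2 + 19*k + 5).
Factor: A=-3; B=1; C=k**3 + 11*k**2/12 + 19*k/12 + 5/12.
Set up (-3)·f(k+1) − (1)·f(k) − (k**3 + 11*k**2/12 + 19*k/12 + 5/12) = 0.
deg f ≤ 3 (via 0,0,3).
Solving with deg f ≤ 3: f(k) = -(3*k - 1)*(k**2 - k + 1)/12.
Then R = B(k−1)f/C = -(3*k - 1)*(k**2 - k + 1)/(12*k**3 + 11*k**2 + 19*k + 5), so s_k = R(k)·t_k = (-3)**k*(3*k**3 - 4*k**2 + 4*k - 1).
Check: Δs_k = (-3)**k*(-12*k**3 - 11*k**2 - 19*k - 5). ✓
Σ_(k=2)^(10) t_k = s_(11) − s_(2) = -629226144 − (135) = -629226279.

Σ = -629226279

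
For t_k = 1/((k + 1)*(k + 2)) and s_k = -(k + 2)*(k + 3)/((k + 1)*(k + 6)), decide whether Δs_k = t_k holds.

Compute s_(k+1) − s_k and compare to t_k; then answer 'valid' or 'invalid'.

s_(k+1) = -(k + 3)*(k + 4)/((k + 2)*(k + 7))
s_(k+1) − s_k = 2*(-k**2 - k + 6)/(k**4 + 16*k**3 + 83*k**2 + 152*k + 84)
(s_(k+1) − s_k) − t_k = 3*(-k**2 - 5*k - 10)/(k**4 + 16*k**3 + 83*k**2 + 152*k + 84)

Invalid: residual 3*(-k**2 - 5*k - 10)/(k**4 + 16*k**3 + 83*k**2 + 152*k + 84) ≠ 0.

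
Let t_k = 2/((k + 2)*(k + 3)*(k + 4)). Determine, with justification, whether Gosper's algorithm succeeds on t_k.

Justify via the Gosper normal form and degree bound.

The ratio is (k + 2)/(k + 5).
Gosper form: A/B · C(k+1)/C(k) with A=k + 2, B=k + 5, C=1.
Solve (k + 2)·f(k+1) − (k + 4)·f(k) = 1.
Degrees (1,1,0) ⇒ d ≤ 2.
Coefficient equations give f(k) = k*(k + 5)/12.
R(k) = B(k−1)·f(k)/C(k) = k*(k + 4)*(k + 5)/12; s_k = R·t_k = k*(k + 5)/(6*(k + 2)*(k + 3)).
s_(k+1) − s_k = 2/(k**3 + 9*k**2 + 26*k + 24) = t_k.

Yes. s_k = k*(k + 5)/(6*(k + 2)*(k + 3)).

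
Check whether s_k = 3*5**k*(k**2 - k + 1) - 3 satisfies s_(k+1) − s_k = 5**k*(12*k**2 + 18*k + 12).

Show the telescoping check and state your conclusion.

valid; difference matches t_k

s_(k+1) = 3*5**(k + 1)*(-k + (k + 1)**2) - 3
s_(k+1) − s_k = 5**k*(12*k**2 + 18*k + 12)
(s_(k+1) − s_k) − t_k = 0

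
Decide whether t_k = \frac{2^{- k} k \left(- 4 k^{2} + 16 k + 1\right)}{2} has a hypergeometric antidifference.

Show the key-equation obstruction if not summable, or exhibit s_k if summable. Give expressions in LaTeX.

Yes. s_k = 2^{- k} \left(4 k^{3} - 4 k^{2} + 3 k + 3\right).

Compute t_(k+1)/t_k: get (k + 1)*(16*k - 4*(k + 1)**2 + 17)/(2*k*(-4*k**2 + 16*k + 1)).
So A=1/2 and B=1, with C=k**3 - 4*k**2 - k/4.
Solve (1/2)·f(k+1) − (1)·f(k) = k**3 - 4*k**2 - k/4.
Degrees (0,0,3) ⇒ d ≤ 3.
A polynomial solution: f(k) = -(2*k + 1)*(2*k**2 - 3*k + 3)/2.
Then R = B(k−1)f/C = -2*(2*k + 1)*(2*k**2 - 3*k + 3)/(k*(4*k**2 - 16*k - 1)), so s_k = R(k)·t_k = (4*k**3 - 4*k**2 + 3*k + 3)/2**k.
Check: Δs_k = k*(-4*k**2 + 16*k + 1)/(2*2**k). ✓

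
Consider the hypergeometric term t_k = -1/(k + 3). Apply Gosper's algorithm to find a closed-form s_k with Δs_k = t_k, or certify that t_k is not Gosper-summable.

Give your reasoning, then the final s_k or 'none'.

none — t_k is not Gosper-summable

r(k) = (k + 3)/(k + 4) after simplifying.
Factor: A=k + 3; B=k + 4; C=1.
f must satisfy (k + 3)·f(k+1) − (k + 3)·f(k) = 1.
Bound: deg f ≤ 0.
Put f(k) = c0: A·f(k+1) − B(k−1)·f(k) − C = -1; need -1 = 0 — inconsistent ⇒ no f, not summable.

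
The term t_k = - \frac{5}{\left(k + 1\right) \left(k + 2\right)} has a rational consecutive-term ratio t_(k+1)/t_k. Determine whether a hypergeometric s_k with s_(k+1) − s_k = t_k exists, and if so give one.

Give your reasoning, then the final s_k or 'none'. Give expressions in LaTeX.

Ratio r(k) = (k + 1)/(k + 3).
Normal form (A,B,C) = (k + 1, k + 3, 1).
Need (k + 1)·f(k+1) − (k + 2)·f(k) = 1.
d = 1 from the (1,1,0) case.
Solving with deg f ≤ 1: f(k) = k.
Then R = B(k−1)f/C = k*(k + 2), so s_k = R(k)·t_k = -5*k/(k + 1).
Check: Δs_k = -5/(k**2 + 3*k + 2). ✓

s_k = - \frac{5 k}{k + 1}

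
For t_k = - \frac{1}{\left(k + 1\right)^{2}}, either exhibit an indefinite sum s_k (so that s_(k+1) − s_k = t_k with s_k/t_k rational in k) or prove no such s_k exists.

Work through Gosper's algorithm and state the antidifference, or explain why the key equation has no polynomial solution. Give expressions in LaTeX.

Ratio r(k) = (k + 1)**2/(k + 2)**2.
Gosper form: A/B · C(k+1)/C(k) with A=k**2 + 2*k + 1, B=k**2 + 4*k + 4, C=1.
Set up (k**2 + 2*k + 1)·f(k+1) − (k**2 + 2*k + 1)·f(k) − (1) = 0.
deg f ≤ 0 (via 2,2,0).
f = c0 ⇒ A·f(k+1) − B(k−1)·f(k) − C = -1. The system {-1 = 0} is inconsistent; no antidifference.

not Gosper-summable; s_k does not exist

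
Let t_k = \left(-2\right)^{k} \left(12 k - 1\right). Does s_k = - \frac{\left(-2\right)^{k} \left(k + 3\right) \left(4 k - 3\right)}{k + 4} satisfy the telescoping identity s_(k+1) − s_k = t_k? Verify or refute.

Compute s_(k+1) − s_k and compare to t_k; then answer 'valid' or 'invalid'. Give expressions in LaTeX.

s_(k+1) = 2*(-2)**k*(k + 4)*(4*k + 1)/(k + 5)
s_(k+1) − s_k = (-2)**k*(12*k**3 + 95*k**2 + 180*k - 13)/(k**2 + 9*k + 20)
(s_(k+1) − s_k) − t_k = (-2)**k*(-12*k**2 - 51*k + 7)/(k**2 + 9*k + 20)

Invalid: residual \frac{\left(-2\right)^{k} \left(- 12 k^{2} - 51 k + 7\right)}{k^{2} + 9 k + 20} ≠ 0.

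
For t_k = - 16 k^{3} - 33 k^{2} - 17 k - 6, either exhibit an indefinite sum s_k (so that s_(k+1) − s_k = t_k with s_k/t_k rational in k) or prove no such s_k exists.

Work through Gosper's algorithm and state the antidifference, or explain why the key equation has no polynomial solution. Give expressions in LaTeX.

r(k) = (16*k**3 + 81*k**2 + 131*k + 72)/(16*k**3 + 33*k**2 + 17*k + 6) after simplifying.
Gosper form: A/B · C(k+1)/C(k) with A=1, B=1, C=k**3 + 33*k**2/16 + 17*k/16 + 3/8.
Key eq: (1)·f(k+1) = (1)·f(k) + (k**3 + 33*k**2/16 + 17*k/16 + 3/8).
Degrees (0,0,3) ⇒ d ≤ 4.
Coefficient equations give f(k) = k*(4*k**3 + 3*k**2 - 4*k + 3)/16.
So s_k = (B(k−1)f/C)·t_k = (k*(4*k**3 + 3*k**2 - 4*k + 3)/(16*k**3 + 33*k**2 + 17*k + 6))·t_k = k*(-4*k**3 - 3*k**2 + 4*k - 3).
Verify: -16*k**3 - 33*k**2 - 17*k - 6 matches t_k.

s_k = k \left(- 4 k^{3} - 3 k^{2} + 4 k - 3\right)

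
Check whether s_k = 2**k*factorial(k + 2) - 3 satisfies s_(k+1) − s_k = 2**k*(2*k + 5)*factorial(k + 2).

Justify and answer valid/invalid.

s_(k+1) = 2**(k + 1)*factorial(k + 3) - 3
s_(k+1) − s_k = 2**k*(2*k + 5)*factorial(k + 2)
(s_(k+1) − s_k) − t_k = 0

valid; difference matches t_k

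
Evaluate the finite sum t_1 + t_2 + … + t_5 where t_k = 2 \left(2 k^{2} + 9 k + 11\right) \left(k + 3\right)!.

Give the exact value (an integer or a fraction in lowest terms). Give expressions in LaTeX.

t_(k+1)/t_k = (k + 4)*(9*k + 2*(k + 1)**2 + 20)/(2*k**2 + 9*k + 11).
Take A(k)=k + 4, B(k)=1, C(k)=k**2 + 9*k/2 + 11/2.
Need (k + 4)·f(k+1) − (1)·f(k) = k**2 + 9*k/2 + 11/2.
Bound: deg f ≤ 1.
Solve for f: f(k) = (2*k + 1)/2 (degree 1 ≤ 1).
R(k) = B(k−1)·f(k)/C(k) = (2*k + 1)/(2*k**2 + 9*k + 11); s_k = R·t_k = 2*(2*k + 1)*factorial(k + 3).
s_(k+1) − s_k = 2*(2*k**2 + 9*k + 11)*factorial(k + 3) = t_k.
Σ_(k=1)^(5) t_k = s_(6) − s_(1) = 9434880 − (144) = 9434736.

Σ = 9434736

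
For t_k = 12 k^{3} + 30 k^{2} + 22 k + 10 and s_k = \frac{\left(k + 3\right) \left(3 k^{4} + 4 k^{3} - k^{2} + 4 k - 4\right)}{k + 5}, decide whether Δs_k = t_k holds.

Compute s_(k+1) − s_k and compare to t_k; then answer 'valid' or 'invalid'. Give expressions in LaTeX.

Invalid: residual \frac{2 \left(- 9 k^{4} - 86 k^{3} - 173 k^{2} - 116 k - 54\right)}{k^{2} + 11 k + 30} ≠ 0.

s_(k+1) = (k + 4)*(4*k + 3*(k + 1)**4 + 4*(k + 1)**3 - (k + 1)**2)/(k + 6)
s_(k+1) − s_k = 2*(6*k**5 + 72*k**4 + 270*k**3 + 403*k**2 + 269*k + 96)/(k**2 + 11*k + 30)
(s_(k+1) − s_k) − t_k = 2*(-9*k**4 - 86*k**3 - 173*k**2 - 116*k - 54)/(k**2 + 11*k + 30)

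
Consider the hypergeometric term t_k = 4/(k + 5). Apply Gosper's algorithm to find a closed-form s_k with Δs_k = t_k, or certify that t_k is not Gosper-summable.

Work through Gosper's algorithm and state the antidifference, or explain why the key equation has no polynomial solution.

Ratio r(k) = (k + 5)/(k + 6).
Gosper form: A/B · C(k+1)/C(k) with A=k + 5, B=k + 6, C=1.
Set up (k + 5)·f(k+1) − (k + 5)·f(k) − (1) = 0.
From deg A=1, deg B=1, deg C=0: d=0.
Write f(k) = c0. Then LHS − RHS = -1, requiring -1 = 0: contradictory. No certificate.

none — t_k is not Gosper-summable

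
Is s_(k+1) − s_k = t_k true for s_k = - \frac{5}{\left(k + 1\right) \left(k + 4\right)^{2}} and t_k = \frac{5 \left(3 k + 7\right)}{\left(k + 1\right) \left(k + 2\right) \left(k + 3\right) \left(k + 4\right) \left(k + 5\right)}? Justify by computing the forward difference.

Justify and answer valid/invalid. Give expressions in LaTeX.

Invalid: residual \frac{10 \left(- 2 k^{2} - 13 k - 19\right)}{k^{7} + 24 k^{6} + 240 k^{5} + 1290 k^{4} + 3999 k^{3} + 7086 k^{2} + 6560 k + 2400} ≠ 0.

s_(k+1) = -5/((k + 2)*(k + 5)**2)
s_(k+1) − s_k = -5/((k + 2)*(k + 5)**2) + 5/((k + 1)*(k + 4)**2)
(s_(k+1) − s_k) − t_k = 10*(-2*k**2 - 13*k - 19)/(k**7 + 24*k**6 + 240*k**5 + 1290*k**4 + 3999*k**3 + 7086*k**2 + 6560*k + 2400)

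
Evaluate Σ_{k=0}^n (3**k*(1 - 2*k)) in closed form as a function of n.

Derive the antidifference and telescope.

S(n) = -3**(n + 1)*n + 3**(n + 1) - 2

r(k) = 3*(2*k + 1)/(2*k - 1) after simplifying.
Gosper form: A/B · C(k+1)/C(k) with A=3, B=1, C=k - 1/2.
f must satisfy (3)·f(k+1) − (1)·f(k) = k - 1/2.
Degrees (0,0,1) ⇒ d ≤ 1.
Coefficient equations give f(k) = (k - 2)/2.
Then R = B(k−1)f/C = (k - 2)/(2*k - 1), so s_k = R(k)·t_k = 3**k*(2 - k).
s_(k+1) − s_k = 3**k*(1 - 2*k) = t_k.
Evaluate: s_(n+1) = 3**(n + 1)*(1 - n); subtract s_(0) = 2 ⇒ S(n) = -3**(n + 1)*n + 3**(n + 1) - 2.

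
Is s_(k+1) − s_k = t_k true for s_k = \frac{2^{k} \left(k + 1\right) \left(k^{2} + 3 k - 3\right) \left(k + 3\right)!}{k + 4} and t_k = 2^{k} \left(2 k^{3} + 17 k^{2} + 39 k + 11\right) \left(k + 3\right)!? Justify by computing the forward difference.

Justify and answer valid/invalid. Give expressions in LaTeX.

Invalid: residual - \frac{3 \cdot 2^{k} \left(2 k^{4} + 25 k^{3} + 106 k^{2} + 164 k + 47\right) \left(k + 3\right)!}{\left(k + 4\right) \left(k + 5\right)} ≠ 0.

s_(k+1) = 2**(k + 1)*(k + 2)*(k**2 + 5*k + 1)*factorial(k + 4)/(k + 5)
s_(k+1) − s_k = 2**k*(k**2 + 4*k + 1)*(2*k**3 + 21*k**2 + 71*k + 79)*factorial(k + 3)/((k + 4)*(k + 5))
(s_(k+1) − s_k) − t_k = -3*2**k*(2*k**4 + 25*k**3 + 106*k**2 + 164*k + 47)*factorial(k + 3)/((k + 4)*(k + 5))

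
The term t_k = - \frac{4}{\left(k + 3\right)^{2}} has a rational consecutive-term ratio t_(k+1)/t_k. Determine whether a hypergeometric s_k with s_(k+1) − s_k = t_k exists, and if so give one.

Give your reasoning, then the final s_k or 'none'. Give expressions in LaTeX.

not Gosper-summable; s_k does not exist

Step 1: r(k) = (k + 3)**2/(k + 4)**2.
A = k**2 + 6*k + 9, B = k**2 + 8*k + 16, C = 1.
Need (k**2 + 6*k + 9)·f(k+1) − (k**2 + 6*k + 9)·f(k) = 1.
Degrees (2,2,0) ⇒ d ≤ 0.
Put f(k) = c0: A·f(k+1) − B(k−1)·f(k) − C = -1; need -1 = 0 — inconsistent ⇒ no f, not summable.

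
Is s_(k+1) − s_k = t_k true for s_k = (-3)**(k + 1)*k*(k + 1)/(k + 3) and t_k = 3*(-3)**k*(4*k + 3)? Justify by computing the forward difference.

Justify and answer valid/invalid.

s_(k+1) = (-3)**(k + 2)*(k + 1)*(k + 2)/(k + 4)
s_(k+1) − s_k = 3*(-3)**k*(k + 1)*(k*(k + 4) + 3*(k + 2)*(k + 3))/((k + 3)*(k + 4))
(s_(k+1) − s_k) − t_k = (-3)**(k + 1)*(8*k**2 + 32*k + 18)/(k**2 + 7*k + 12)

Invalid: residual (-3)**(k + 1)*(8*k**2 + 32*k + 18)/(k**2 + 7*k + 12) ≠ 0.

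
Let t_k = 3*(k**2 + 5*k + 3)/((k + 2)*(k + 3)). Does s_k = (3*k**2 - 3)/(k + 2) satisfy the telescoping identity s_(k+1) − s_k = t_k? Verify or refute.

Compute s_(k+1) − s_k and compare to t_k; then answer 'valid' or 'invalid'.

valid (s_(k+1) − s_k reduces to t_k)

s_(k+1) = 3*k*(k + 2)/(k + 3)
s_(k+1) − s_k = 3*(k**2 + 5*k + 3)/(k**2 + 5*k + 6)
(s_(k+1) − s_k) − t_k = 0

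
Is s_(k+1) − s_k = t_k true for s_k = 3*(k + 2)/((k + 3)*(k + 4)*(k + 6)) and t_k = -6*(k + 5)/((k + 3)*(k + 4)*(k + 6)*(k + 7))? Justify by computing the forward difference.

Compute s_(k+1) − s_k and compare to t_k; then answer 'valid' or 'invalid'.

Invalid: residual 6*(3*k + 17)/(k**5 + 25*k**4 + 245*k**3 + 1175*k**2 + 2754*k + 2520) ≠ 0.

s_(k+1) = 3*(k + 3)/((k + 4)*(k + 5)*(k + 7))
s_(k+1) − s_k = 6*(-k**2 - 7*k - 8)/(k**5 + 25*k**4 + 245*k**3 + 1175*k**2 + 2754*k + 2520)
(s_(k+1) − s_k) − t_k = 6*(3*k + 17)/(k**5 + 25*k**4 + 245*k**3 + 1175*k**2 + 2754*k + 2520)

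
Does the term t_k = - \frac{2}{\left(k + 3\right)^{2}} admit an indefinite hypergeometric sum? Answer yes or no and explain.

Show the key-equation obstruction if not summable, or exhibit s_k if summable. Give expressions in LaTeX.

No — t_k has no hypergeometric antidifference.

Compute t_(k+1)/t_k: get (k + 3)**2/(k + 4)**2.
Factor: A=k**2 + 6*k + 9; B=k**2 + 8*k + 16; C=1.
Set up (k**2 + 6*k + 9)·f(k+1) − (k**2 + 6*k + 9)·f(k) − (1) = 0.
Degrees (2,2,0) ⇒ d ≤ 0.
f = c0 ⇒ A·f(k+1) − B(k−1)·f(k) − C = -1. The system {-1 = 0} is inconsistent; no antidifference.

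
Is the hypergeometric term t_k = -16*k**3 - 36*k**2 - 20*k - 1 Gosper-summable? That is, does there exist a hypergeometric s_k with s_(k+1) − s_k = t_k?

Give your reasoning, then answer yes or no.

Yes. s_k = k*(-4*k**3 - 4*k**2 + 4*k + 3).

Step 1: r(k) = (16*k**3 + 84*k**2 + 140*k + 73)/(16*k**3 + 36*k**2 + 20*k + 1).
Factor: A=1; B=1; C=k**3 + 9*k**2/4 + 5*k/4 + 1/16.
Solve (1)·f(k+1) − (1)·f(k) = k**3 + 9*k**2/4 + 5*k/4 + 1/16.
Degrees (0,0,3) ⇒ d ≤ 4.
Match coefficients ⇒ f(k) = k*(4*k**3 + 4*k**2 - 4*k - 3)/16.
Then R = B(k−1)f/C = k*(4*k**3 + 4*k**2 - 4*k - 3)/(16*k**3 + 36*k**2 + 20*k + 1), so s_k = R(k)·t_k = k*(-4*k**3 - 4*k**2 + 4*k + 3).
Verify: -16*k**3 - 36*k**2 - 20*k - 1 matches t_k.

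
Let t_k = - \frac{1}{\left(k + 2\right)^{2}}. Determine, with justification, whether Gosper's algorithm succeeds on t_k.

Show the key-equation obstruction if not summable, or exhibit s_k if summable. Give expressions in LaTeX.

Step 1: r(k) = (k + 2)**2/(k + 3)**2.
Normal form (A,B,C) = (k**2 + 4*k + 4, k**2 + 6*k + 9, 1).
Solve (k**2 + 4*k + 4)·f(k+1) − (k**2 + 4*k + 4)·f(k) = 1.
Degrees (2,2,0) ⇒ d ≤ 0.
Put f(k) = c0: A·f(k+1) − B(k−1)·f(k) − C = -1; need -1 = 0 — inconsistent ⇒ no f, not summable.

No; the coefficient equations for f are inconsistent.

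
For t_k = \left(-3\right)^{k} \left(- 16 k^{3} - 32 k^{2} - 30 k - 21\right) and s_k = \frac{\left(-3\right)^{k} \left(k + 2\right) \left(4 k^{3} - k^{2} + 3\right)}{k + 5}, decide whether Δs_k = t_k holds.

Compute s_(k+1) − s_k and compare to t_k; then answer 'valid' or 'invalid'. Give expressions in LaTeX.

Invalid: residual \frac{3 \left(-3\right)^{k} \left(16 k^{4} + 116 k^{3} + 189 k^{2} + 171 k + 108\right)}{k^{2} + 11 k + 30} ≠ 0.

s_(k+1) = (-3)**(k + 1)*(k + 3)*(4*(k + 1)**3 - (k + 1)**2 + 3)/(k + 6)
s_(k+1) − s_k = (-3)**k*(-16*k**5 - 160*k**4 - 514*k**3 - 744*k**2 - 618*k - 306)/(k**2 + 11*k + 30)
(s_(k+1) − s_k) − t_k = 3*(-3)**k*(16*k**4 + 116*k**3 + 189*k**2 + 171*k + 108)/(k**2 + 11*k + 30)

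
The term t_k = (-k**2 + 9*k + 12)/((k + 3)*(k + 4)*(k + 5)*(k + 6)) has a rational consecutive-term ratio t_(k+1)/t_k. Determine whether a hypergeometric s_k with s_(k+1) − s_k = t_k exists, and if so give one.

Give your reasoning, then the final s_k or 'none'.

The ratio is (k + 3)*(9*k - (k + 1)**2 + 21)/((k + 7)*(-k**2 + 9*k + 12)).
Factor: A=k + 3; B=k + 7; C=k**2 - 9*k - 12.
Need (k + 3)·f(k+1) − (k + 6)·f(k) = k**2 - 9*k - 12.
From deg A=1, deg B=1, deg C=2: d=3.
Coefficient equations give f(k) = -k*(k**2 + 27*k + 32)/15.
Then R = B(k−1)f/C = -k*(k + 6)*(k**2 + 27*k + 32)/(15*(k**2 - 9*k - 12)), so s_k = R(k)·t_k = k*(k**2 + 27*k + 32)/(15*(k + 3)*(k + 4)*(k + 5)).
s_(k+1) − s_k = (-k**2 + 9*k + 12)/(k**4 + 18*k**3 + 119*k**2 + 342*k + 360) = t_k.

s_k = k*(k**2 + 27*k + 32)/(15*(k + 3)*(k + 4)*(k + 5))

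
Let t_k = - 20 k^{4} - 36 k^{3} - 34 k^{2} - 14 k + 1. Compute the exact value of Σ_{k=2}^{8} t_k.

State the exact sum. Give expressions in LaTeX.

The ratio is (20*k**4 + 116*k**3 + 262*k**2 + 270*k + 103)/(20*k**4 + 36*k**3 + 34*k**2 + 14*k - 1).
Gosper form: A/B · C(k+1)/C(k) with A=1, B=1, C=k**4 + 9*k**3/5 + 17*k**2/10 + 7*k/10 - 1/20.
Set up (1)·f(k+1) − (1)·f(k) − (k**4 + 9*k**3/5 + 17*k**2/10 + 7*k/10 - 1/20) = 0.
Degrees (0,0,4) ⇒ d ≤ 5.
Solving with deg f ≤ 5: f(k) = k*(4*k**4 - k**3 - k - 3)/20.
Certificate R = B(k−1)f/C = k*(4*k**4 - k**3 - k - 3)/(20*k**4 + 36*k**3 + 34*k**2 + 14*k - 1) gives s_k = k*(-4*k**4 + k**3 + k + 3).
s_(k+1) − s_k = -20*k**4 - 36*k**3 - 34*k**2 - 14*k + 1 = t_k.
Σ_(k=2)^(8) t_k = s_(9) − s_(2) = -229527 − (-102) = -229425.

Σ = -229425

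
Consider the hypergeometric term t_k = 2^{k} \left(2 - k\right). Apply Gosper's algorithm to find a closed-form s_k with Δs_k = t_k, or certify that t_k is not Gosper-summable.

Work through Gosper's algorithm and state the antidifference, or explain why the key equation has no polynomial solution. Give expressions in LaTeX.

r(k) = 2*(k - 1)/(k - 2) after simplifying.
Factor: A=2; B=1; C=k - 2.
Key eq: (2)·f(k+1) = (1)·f(k) + (k - 2).
deg f ≤ 1 (via 0,0,1).
Solving with deg f ≤ 1: f(k) = k - 4.
Certificate R = B(k−1)f/C = (k - 4)/(k - 2) gives s_k = 2**k*(4 - k).
Check: Δs_k = 2**k*(2 - k). ✓

s_k = 2^{k} \left(4 - k\right)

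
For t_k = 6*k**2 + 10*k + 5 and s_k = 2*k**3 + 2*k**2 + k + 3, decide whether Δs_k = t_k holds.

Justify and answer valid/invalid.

Valid: the claim telescopes to t_k.

s_(k+1) = 2*k**3 + 8*k**2 + 11*k + 8
s_(k+1) − s_k = 6*k**2 + 10*k + 5
(s_(k+1) − s_k) − t_k = 0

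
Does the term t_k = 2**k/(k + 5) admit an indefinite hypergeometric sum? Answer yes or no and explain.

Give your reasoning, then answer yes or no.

Compute t_(k+1)/t_k: get 2*(k + 5)/(k + 6).
A = 2*k + 10, B = k + 6, C = 1.
f must satisfy (2*k + 10)·f(k+1) − (k + 5)·f(k) = 1.
Bound: deg f ≤ -1.
deg f ≤ -1 is impossible — no certificate.

No. Not Gosper-summable.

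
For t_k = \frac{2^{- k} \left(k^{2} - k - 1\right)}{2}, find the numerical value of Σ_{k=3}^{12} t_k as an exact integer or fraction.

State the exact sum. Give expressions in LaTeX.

Compute t_(k+1)/t_k: get (k**2 + k - 1)/(2*(k**2 - k - 1)).
Factor: A=1/2; B=1; C=k**2 - k - 1.
Set up (1/2)·f(k+1) − (1)·f(k) − (k**2 - k - 1) = 0.
Degrees (0,0,2) ⇒ d ≤ 2.
Solving with deg f ≤ 2: f(k) = -2*(k**2 + k + 1).
Then R = B(k−1)f/C = -2*(k**2 + k + 1)/(k**2 - k - 1), so s_k = R(k)·t_k = (-k**2 - k - 1)/2**k.
Check: Δs_k = (k**2 - k - 1)/(2*2**k). ✓
Evaluate s at k=13 and k=3: -183/8192 and -13/8; difference 13129/8192.

Σ = 13129/8192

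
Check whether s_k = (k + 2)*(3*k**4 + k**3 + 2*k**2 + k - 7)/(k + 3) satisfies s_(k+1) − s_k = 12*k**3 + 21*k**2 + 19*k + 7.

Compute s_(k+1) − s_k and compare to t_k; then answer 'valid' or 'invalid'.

Invalid: residual (-9*k**4 - 56*k**3 - 80*k**2 - 63*k - 28)/(k**2 + 7*k + 12) ≠ 0.

s_(k+1) = k*(3*k**4 + 22*k**3 + 62*k**2 + 89*k + 60)/(k + 4)
s_(k+1) − s_k = 2*(6*k**5 + 48*k**4 + 127*k**3 + 156*k**2 + 107*k + 28)/(k**2 + 7*k + 12)
(s_(k+1) − s_k) − t_k = (-9*k**4 - 56*k**3 - 80*k**2 - 63*k - 28)/(k**2 + 7*k + 12)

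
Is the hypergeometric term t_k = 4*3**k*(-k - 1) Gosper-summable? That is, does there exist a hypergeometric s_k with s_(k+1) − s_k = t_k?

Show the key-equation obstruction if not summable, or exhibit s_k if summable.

Compute t_(k+1)/t_k: get 3*(k + 2)/(k + 1).
A = 3, B = 1, C = k + 1.
Set up (3)·f(k+1) − (1)·f(k) − (k + 1) = 0.
deg f ≤ 1 (via 0,0,1).
Solve for f: f(k) = (2*k - 1)/4 (degree 1 ≤ 1).
Then R = B(k−1)f/C = (2*k - 1)/(4*(k + 1)), so s_k = R(k)·t_k = 3**k*(1 - 2*k).
s_(k+1) − s_k = 4*3**k*(-k - 1) = t_k.

Yes. s_k = 3**k*(1 - 2*k).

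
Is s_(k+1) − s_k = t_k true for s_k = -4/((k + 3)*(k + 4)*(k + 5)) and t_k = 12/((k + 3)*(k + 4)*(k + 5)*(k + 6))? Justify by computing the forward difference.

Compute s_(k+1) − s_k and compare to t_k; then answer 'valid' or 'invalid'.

Valid: the claim telescopes to t_k.

s_(k+1) = -4/((k + 4)*(k + 5)*(k + 6))
s_(k+1) − s_k = 12/((k + 3)*(k + 4)*(k + 5)*(k + 6))
(s_(k+1) − s_k) − t_k = 0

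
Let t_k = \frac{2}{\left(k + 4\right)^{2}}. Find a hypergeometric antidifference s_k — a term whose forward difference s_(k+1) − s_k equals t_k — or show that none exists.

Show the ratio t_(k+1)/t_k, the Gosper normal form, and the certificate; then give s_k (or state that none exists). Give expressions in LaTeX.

not Gosper-summable; s_k does not exist

The ratio is (k + 4)**2/(k + 5)**2.
Factor: A=k**2 + 8*k + 16; B=k**2 + 10*k + 25; C=1.
Key eq: (k**2 + 8*k + 16)·f(k+1) = (k**2 + 8*k + 16)·f(k) + (1).
d = 0 from the (2,2,0) case.
Generic f = c0 gives residual -1; -1 = 0 cannot hold, so t_k is not Gosper-summable.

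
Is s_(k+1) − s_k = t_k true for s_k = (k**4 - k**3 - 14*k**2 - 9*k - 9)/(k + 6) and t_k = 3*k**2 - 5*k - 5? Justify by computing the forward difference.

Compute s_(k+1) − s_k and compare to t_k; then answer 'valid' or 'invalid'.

Invalid: residual 3*(-2*k**3 - 17*k**2 + 33*k + 27)/(k**2 + 13*k + 42) ≠ 0.

s_(k+1) = (k**4 + 3*k**3 - 11*k**2 - 36*k - 32)/(k + 7)
s_(k+1) − s_k = (3*k**4 + 28*k**3 + 5*k**2 - 176*k - 129)/(k**2 + 13*k + 42)
(s_(k+1) − s_k) − t_k = 3*(-2*k**3 - 17*k**2 + 33*k + 27)/(k**2 + 13*k + 42)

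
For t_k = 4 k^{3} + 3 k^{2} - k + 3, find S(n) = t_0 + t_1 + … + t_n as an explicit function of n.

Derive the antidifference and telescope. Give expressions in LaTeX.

S(n) = n^{4} + 3 n^{3} + 2 n^{2} + 3 n + 3

The ratio is (4*k**3 + 15*k**2 + 17*k + 9)/(4*k**3 + 3*k**2 - k + 3).
Normal form (A,B,C) = (1, 1, k**3 + 3*k**2/4 - k/4 + 3/4).
Need (1)·f(k+1) − (1)·f(k) = k**3 + 3*k**2/4 - k/4 + 3/4.
Bound: deg f ≤ 4.
A polynomial solution: f(k) = k*(k**3 - k**2 - k + 4)/4.
Certificate R = B(k−1)f/C = k*(k**3 - k**2 - k + 4)/(4*k**3 + 3*k**2 - k + 3) gives s_k = k*(k**3 - k**2 - k + 4).
Check: Δs_k = 4*k**3 + 3*k**2 - k + 3. ✓
Σ_(k=0)^n t_k = s_(n+1) − s_(0) = (n**4 + 3*n**3 + 2*n**2 + 3*n + 3) − (0), i.e. n**4 + 3*n**3 + 2*n**2 + 3*n + 3.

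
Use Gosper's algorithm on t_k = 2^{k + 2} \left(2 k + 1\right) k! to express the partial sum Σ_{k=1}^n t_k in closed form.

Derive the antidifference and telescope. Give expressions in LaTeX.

S(n) = 8 \cdot 2^{n} \left(n + 1\right)! - 8

t_(k+1)/t_k = 2*(k + 1)*(2*k + 3)/(2*k + 1).
Normal form (A,B,C) = (2*k + 2, 1, k + 1/2).
Need (2*k + 2)·f(k+1) − (1)·f(k) = k + 1/2.
From deg A=1, deg B=0, deg C=1: d=0.
Solving with deg f ≤ 0: f(k) = 1/2.
So s_k = (B(k−1)f/C)·t_k = (1/(2*k + 1))·t_k = 2**(k + 2)*factorial(k).
Verify: 2**(k + 2)*(2*k + 1)*factorial(k) matches t_k.
Evaluate: s_(n+1) = 2**(n + 3)*factorial(n + 1); subtract s_(1) = 8 ⇒ S(n) = 8*2**n*factorial(n + 1) - 8.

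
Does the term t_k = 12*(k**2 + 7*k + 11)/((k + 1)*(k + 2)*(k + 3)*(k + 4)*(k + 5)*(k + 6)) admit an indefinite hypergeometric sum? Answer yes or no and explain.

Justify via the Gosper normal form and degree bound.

Yes. s_k = 4*k*(k**2 + 9*k + 23)/(15*(k**3 + 9*k**2 + 23*k + 15)).

Compute t_(k+1)/t_k: get (k + 1)*(7*k + (k + 1)**2 + 18)/((k + 7)*(k**2 + 7*k + 11)).
A = k + 1, B = k + 7, C = k**2 + 7*k + 11.
Key eq: (k + 1)·f(k+1) = (k + 6)·f(k) + (k**2 + 7*k + 11).
From deg A=1, deg B=1, deg C=2: d=5.
Solving with deg f ≤ 5: f(k) = k*(k + 2)*(k + 4)*(k**2 + 9*k + 23)/45.
Certificate R = B(k−1)f/C = k*(k + 2)*(k + 4)*(k + 6)*(k**2 + 9*k + 23)/(45*(k**2 + 7*k + 11)) gives s_k = 4*k*(k**2 + 9*k + 23)/(15*(k**3 + 9*k**2 + 23*k + 15)).
s_(k+1) − s_k = 12*(k**2 + 7*k + 11)/(k**6 + 21*k**5 + 175*k**4 + 735*k**3 + 1624*k**2 + 1764*k + 720) = t_k.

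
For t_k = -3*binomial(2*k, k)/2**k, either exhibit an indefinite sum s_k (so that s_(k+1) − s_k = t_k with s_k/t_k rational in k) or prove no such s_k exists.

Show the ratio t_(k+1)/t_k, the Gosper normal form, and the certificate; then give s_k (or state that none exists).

not Gosper-summable; s_k does not exist

t_(k+1)/t_k = (2*k + 1)/(k + 1).
Take A(k)=2*k + 1, B(k)=k + 1, C(k)=1.
f must satisfy (2*k + 1)·f(k+1) − (k)·f(k) = 1.
d = -1 from the (1,1,0) case.
d = -1 < 0 ⇒ no nonzero polynomial f; not summable.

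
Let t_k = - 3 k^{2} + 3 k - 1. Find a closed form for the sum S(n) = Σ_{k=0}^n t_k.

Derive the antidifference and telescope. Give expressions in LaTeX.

Step 1: r(k) = (3*k**2 + 3*k + 1)/(3*k**2 - 3*k + 1).
Gosper form: A/B · C(k+1)/C(k) with A=1, B=1, C=k**2 - k + 1/3.
Solve (1)·f(k+1) − (1)·f(k) = k**2 - k + 1/3.
From deg A=0, deg B=0, deg C=2: d=3.
A polynomial solution: f(k) = k*(k**2 - 3*k + 3)/3.
Get s_k = R·t_k = k*(-k**2 + 3*k - 3) with R(k) = B(k−1)f(k)/C(k) = k*(k**2 - 3*k + 3)/(3*k**2 - 3*k + 1).
Check: Δs_k = -3*k**2 + 3*k - 1. ✓
Σ_(k=0)^n t_k = s_(n+1) − s_(0) = (-n**3 - 1) − (0), i.e. -n**3 - 1.

S(n) = - n^{3} - 1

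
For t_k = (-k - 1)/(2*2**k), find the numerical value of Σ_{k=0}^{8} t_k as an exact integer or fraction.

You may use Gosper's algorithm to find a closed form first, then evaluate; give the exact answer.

Σ = -1013/512

Ratio r(k) = (k + 2)/(2*(k + 1)).
Take A(k)=1/2, B(k)=1, C(k)=k + 1.
Set up (1/2)·f(k+1) − (1)·f(k) − (k + 1) = 0.
From deg A=0, deg B=0, deg C=1: d=1.
Match coefficients ⇒ f(k) = -2*(k + 2).
Certificate R = B(k−1)f/C = -2*(k + 2)/(k + 1) gives s_k = (k + 2)/2**k.
Verify: (-k - 1)/(2*2**k) matches t_k.
Evaluate s at k=9 and k=0: 11/512 and 2; difference -1013/512.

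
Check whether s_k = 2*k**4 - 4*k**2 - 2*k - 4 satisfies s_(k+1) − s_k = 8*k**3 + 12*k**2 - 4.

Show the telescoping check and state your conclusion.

Valid: the claim telescopes to t_k.

s_(k+1) = -2*k + 2*(k + 1)**4 - 4*(k + 1)**2 - 6
s_(k+1) − s_k = 8*k**3 + 12*k**2 - 4
(s_(k+1) − s_k) − t_k = 0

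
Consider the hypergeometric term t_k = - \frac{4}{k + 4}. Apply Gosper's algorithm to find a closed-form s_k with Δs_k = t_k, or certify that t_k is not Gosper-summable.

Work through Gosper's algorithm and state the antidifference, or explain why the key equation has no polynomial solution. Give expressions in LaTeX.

none — t_k is not Gosper-summable

Compute t_(k+1)/t_k: get (k + 4)/(k + 5).
So A=k + 4 and B=k + 5, with C=1.
Set up (k + 4)·f(k+1) − (k + 4)·f(k) − (1) = 0.
d = 0 from the (1,1,0) case.
f = c0 ⇒ A·f(k+1) − B(k−1)·f(k) − C = -1. The system {-1 = 0} is inconsistent; no antidifference.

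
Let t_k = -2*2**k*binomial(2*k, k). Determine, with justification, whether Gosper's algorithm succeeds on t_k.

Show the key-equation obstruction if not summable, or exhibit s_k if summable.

Compute t_(k+1)/t_k: get 4*(2*k + 1)/(k + 1).
Normal form (A,B,C) = (8*k + 4, k + 1, 1).
Key eq: (8*k + 4)·f(k+1) = (k)·f(k) + (1).
Degrees (1,1,0) ⇒ d ≤ -1.
Negative degree bound (-1): no f exists, t_k not Gosper-summable.

No. Not Gosper-summable.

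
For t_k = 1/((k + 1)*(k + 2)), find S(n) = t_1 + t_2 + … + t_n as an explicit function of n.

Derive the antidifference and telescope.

S(n) = n/(2*(n + 2))

Compute t_(k+1)/t_k: get (k + 1)/(k + 3).
Take A(k)=k + 1, B(k)=k + 3, C(k)=1.
Key eq: (k + 1)·f(k+1) = (k + 2)·f(k) + (1).
Bound: deg f ≤ 1.
Coefficient equations give f(k) = k.
So s_k = (B(k−1)f/C)·t_k = (k*(k + 2))·t_k = k/(k + 1).
s_(k+1) − s_k = 1/(k**2 + 3*k + 2) = t_k.
Telescope: S(n) = s_(n+1) − s_(1) = (n + 1)/(n + 2) − (1/2) = n/(2*(n + 2)).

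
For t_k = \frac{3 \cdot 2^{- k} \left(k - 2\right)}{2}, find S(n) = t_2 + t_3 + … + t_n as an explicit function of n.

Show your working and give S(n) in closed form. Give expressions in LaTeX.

S(n) = \frac{3}{4} - \frac{3 \cdot 2^{- n} n}{2}

r(k) = (k - 1)/(2*(k - 2)) after simplifying.
Gosper form: A/B · C(k+1)/C(k) with A=1/2, B=1, C=k - 2.
Solve (1/2)·f(k+1) − (1)·f(k) = k - 2.
d = 1 from the (0,0,1) case.
A polynomial solution: f(k) = -2*(k - 1).
Certificate R = B(k−1)f/C = -2*(k - 1)/(k - 2) gives s_k = 3*(1 - k)/2**k.
s_(k+1) − s_k = 3*(k - 2)/(2*2**k) = t_k.
Evaluate: s_(n+1) = -3*2**(-n - 1)*n; subtract s_(2) = -3/4 ⇒ S(n) = 3/4 - 3*n/(2*2**n).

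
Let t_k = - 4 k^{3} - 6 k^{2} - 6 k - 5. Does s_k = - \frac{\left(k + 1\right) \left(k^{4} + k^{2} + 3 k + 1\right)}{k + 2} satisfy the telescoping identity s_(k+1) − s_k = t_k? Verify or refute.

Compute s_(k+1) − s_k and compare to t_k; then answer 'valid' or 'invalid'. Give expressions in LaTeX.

Invalid: residual \frac{3 k^{4} + 14 k^{3} + 17 k^{2} + 14 k + 9}{k^{2} + 5 k + 6} ≠ 0.

s_(k+1) = -(k + 2)*(3*k + (k + 1)**4 + (k + 1)**2 + 4)/(k + 3)
s_(k+1) − s_k = (-4*k**5 - 23*k**4 - 46*k**3 - 54*k**2 - 47*k - 21)/(k**2 + 5*k + 6)
(s_(k+1) − s_k) − t_k = (3*k**4 + 14*k**3 + 17*k**2 + 14*k + 9)/(k**2 + 5*k + 6)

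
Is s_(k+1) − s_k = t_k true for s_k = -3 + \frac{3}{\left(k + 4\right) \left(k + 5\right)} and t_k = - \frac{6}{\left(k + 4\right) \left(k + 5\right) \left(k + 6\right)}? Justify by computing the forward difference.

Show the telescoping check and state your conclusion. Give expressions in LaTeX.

s_(k+1) = -3 + 3/((k + 5)*(k + 6))
s_(k+1) − s_k = -6/(k**3 + 15*k**2 + 74*k + 120)
(s_(k+1) − s_k) − t_k = 0

valid (s_(k+1) − s_k reduces to t_k)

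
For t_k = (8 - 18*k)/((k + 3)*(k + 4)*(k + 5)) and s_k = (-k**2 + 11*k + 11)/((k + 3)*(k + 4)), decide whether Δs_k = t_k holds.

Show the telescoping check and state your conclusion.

Valid — Δs_k = t_k.

s_(k+1) = (11*k - (k + 1)**2 + 22)/((k + 4)*(k + 5))
s_(k+1) − s_k = 2*(4 - 9*k)/(k**3 + 12*k**2 + 47*k + 60)
(s_(k+1) − s_k) − t_k = 0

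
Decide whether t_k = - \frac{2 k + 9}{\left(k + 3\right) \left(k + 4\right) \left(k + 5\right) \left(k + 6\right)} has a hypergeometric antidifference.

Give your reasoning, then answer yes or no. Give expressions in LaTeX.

Yes. s_k = \frac{k \left(- k - 8\right)}{15 \left(k^{2} + 8 k + 15\right)}.

The ratio is (k + 3)*(2*k + 11)/((k + 7)*(2*k + 9)).
Take A(k)=k + 3, B(k)=k + 7, C(k)=k + 9/2.
Need (k + 3)·f(k+1) − (k + 6)·f(k) = k + 9/2.
Bound: deg f ≤ 3.
Solving with deg f ≤ 3: f(k) = k*(k + 4)*(k + 8)/30.
Get s_k = R·t_k = k*(-k - 8)/(15*(k**2 + 8*k + 15)) with R(k) = B(k−1)f(k)/C(k) = k*(k + 4)*(k + 6)*(k + 8)/(15*(2*k + 9)).
s_(k+1) − s_k = (-2*k - 9)/(k**4 + 18*k**3 + 119*k**2 + 342*k + 360) = t_k.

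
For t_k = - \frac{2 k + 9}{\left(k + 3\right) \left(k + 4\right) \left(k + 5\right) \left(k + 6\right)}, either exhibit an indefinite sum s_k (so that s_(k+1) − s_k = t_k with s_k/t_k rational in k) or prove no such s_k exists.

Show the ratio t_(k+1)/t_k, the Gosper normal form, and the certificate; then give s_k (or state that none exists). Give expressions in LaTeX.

s_k = \frac{k \left(- k - 8\right)}{15 \left(k^{2} + 8 k + 15\right)}

Compute t_(k+1)/t_k: get (k + 3)*(2*k + 11)/((k + 7)*(2*k + 9)).
Take A(k)=k + 3, B(k)=k + 7, C(k)=k + 9/2.
f must satisfy (k + 3)·f(k+1) − (k + 6)·f(k) = k + 9/2.
Bound: deg f ≤ 3.
Solve for f: f(k) = k*(k + 4)*(k + 8)/30 (degree 3 ≤ 3).
R(k) = B(k−1)·f(k)/C(k) = k*(k + 4)*(k + 6)*(k + 8)/(15*(2*k + 9)); s_k = R·t_k = k*(-k - 8)/(15*(k**2 + 8*k + 15)).
Verify: (-2*k - 9)/(k**4 + 18*k**3 + 119*k**2 + 342*k + 360) matches t_k.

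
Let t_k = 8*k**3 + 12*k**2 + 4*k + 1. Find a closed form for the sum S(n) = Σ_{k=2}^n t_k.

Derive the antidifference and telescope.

The ratio is (8*k**3 + 36*k**2 + 52*k + 25)/(8*k**3 + 12*k**2 + 4*k + 1).
Normal form (A,B,C) = (1, 1, k**3 + 3*k**2/2 + k/2 + 1/8).
Key eq: (1)·f(k+1) = (1)·f(k) + (k**3 + 3*k**2/2 + k/2 + 1/8).
d = 4 from the (0,0,3) case.
Solving with deg f ≤ 4: f(k) = k*(2*k**3 - 2*k + 1)/8.
R(k) = B(k−1)·f(k)/C(k) = k*(2*k**3 - 2*k + 1)/(8*k**3 + 12*k**2 + 4*k + 1); s_k = R·t_k = k*(2*k**3 - 2*k + 1).
Δs = 8*k**3 + 12*k**2 + 4*k + 1, as required.
Telescope: S(n) = s_(n+1) − s_(2) = 2*n**4 + 8*n**3 + 10*n**2 + 5*n + 1 − (26) = 2*n**4 + 8*n**3 + 10*n**2 + 5*n - 25.

S(n) = 2*n**4 + 8*n**3 + 10*n**2 + 5*n - 25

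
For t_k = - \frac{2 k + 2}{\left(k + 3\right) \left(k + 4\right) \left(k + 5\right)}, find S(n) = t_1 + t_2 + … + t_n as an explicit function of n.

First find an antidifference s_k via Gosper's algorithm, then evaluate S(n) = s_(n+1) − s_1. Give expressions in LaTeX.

S(n) = \frac{n \left(- 3 n - 7\right)}{10 \left(n^{2} + 9 n + 20\right)}

The ratio is (k + 2)*(k + 3)/((k + 1)*(k + 6)).
So A=k + 3 and B=k + 6, with C=k + 1.
Set up (k + 3)·f(k+1) − (k + 5)·f(k) − (k + 1) = 0.
deg f ≤ 2 (via 1,1,1).
Coefficient equations give f(k) = k*(k + 1)/6.
So s_k = (B(k−1)f/C)·t_k = (k*(k + 5)/6)·t_k = -k*(k + 1)/(3*(k + 3)*(k + 4)).
Check: Δs_k = 2*(-k - 1)/(k**3 + 12*k**2 + 47*k + 60). ✓
Evaluate: s_(n+1) = (-n**2 - 3*n - 2)/(3*(n**2 + 9*n + 20)); subtract s_(1) = -1/30 ⇒ S(n) = n*(-3*n - 7)/(10*(n**2 + 9*n + 20)).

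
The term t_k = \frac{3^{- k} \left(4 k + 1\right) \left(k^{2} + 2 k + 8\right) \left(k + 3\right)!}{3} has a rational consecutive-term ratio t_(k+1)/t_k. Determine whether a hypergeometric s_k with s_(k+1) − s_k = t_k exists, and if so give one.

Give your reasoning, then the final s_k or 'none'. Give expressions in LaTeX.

The ratio is (k + 4)*(4*k + 5)*(2*k + (k + 1)**2 + 10)/(3*(4*k + 1)*(k**2 + 2*k + 8)).
So A=k/3 + 4/3 and B=1, with C=k**3 + 9*k**2/4 + 17*k/2 + 2.
Need (k/3 + 4/3)·f(k+1) − (1)·f(k) = k**3 + 9*k**2/4 + 17*k/2 + 2.
d = 2 from the (1,0,3) case.
Coefficient equations give f(k) = 3*(4*k**2 - 3*k + 4)/4.
R(k) = B(k−1)·f(k)/C(k) = 3*(4*k**2 - 3*k + 4)/((4*k + 1)*(k**2 + 2*k + 8)); s_k = R·t_k = (4*k**2 - 3*k + 4)*factorial(k + 3)/3**k.
s_(k+1) − s_k = (4*k + 1)*(k**2 + 2*k + 8)*factorial(k + 3)/(3*3**k) = t_k.

s_k = 3^{- k} \left(4 k^{2} - 3 k + 4\right) \left(k + 3\right)!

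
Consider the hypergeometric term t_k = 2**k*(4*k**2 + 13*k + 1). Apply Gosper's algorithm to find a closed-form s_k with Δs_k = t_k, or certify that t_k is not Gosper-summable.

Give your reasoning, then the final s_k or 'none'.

The ratio is 2*(4*k**2 + 21*k + 18)/(4*k**2 + 13*k + 1).
Take A(k)=2, B(k)=1, C(k)=k**2 + 13*k/4 + 1/4.
Need (2)·f(k+1) − (1)·f(k) = k**2 + 13*k/4 + 1/4.
From deg A=0, deg B=0, deg C=2: d=2.
Coefficient equations give f(k) = (k - 1)*(4*k + 1)/4.
Then R = B(k−1)f/C = (k - 1)*(4*k + 1)/(4*k**2 + 13*k + 1), so s_k = R(k)·t_k = 2**k*(4*k**2 - 3*k - 1).
Verify: 2**k*(4*k**2 + 13*k + 1) matches t_k.

s_k = 2**k*(4*k**2 - 3*k - 1)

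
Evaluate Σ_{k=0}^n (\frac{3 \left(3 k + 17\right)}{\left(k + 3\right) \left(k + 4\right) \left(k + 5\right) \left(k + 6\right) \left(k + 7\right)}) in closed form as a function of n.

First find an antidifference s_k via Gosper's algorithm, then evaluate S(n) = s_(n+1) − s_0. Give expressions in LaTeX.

S(n) = \frac{n^{3} + 16 n^{2} + 83 n + 68}{24 \left(n^{3} + 16 n^{2} + 83 n + 140\right)}

Compute t_(k+1)/t_k: get (k + 3)*(3*k + 20)/((k + 8)*(3*k + 17)).
So A=k + 3 and B=k + 8, with C=k + 17/3.
Need (k + 3)·f(k+1) − (k + 7)·f(k) = k + 17/3.
From deg A=1, deg B=1, deg C=1: d=4.
Solving with deg f ≤ 4: f(k) = k*(k + 5)*(k**2 + 13*k + 54)/216.
So s_k = (B(k−1)f/C)·t_k = (k*(k + 5)*(k + 7)*(k**2 + 13*k + 54)/(72*(3*k + 17)))·t_k = k*(k**2 + 13*k + 54)/(24*(k**3 + 13*k**2 + 54*k + 72)).
Verify: 3*(3*k + 17)/(k**5 + 25*k**4 + 245*k**3 + 1175*k**2 + 2754*k + 2520) matches t_k.
Telescope: S(n) = s_(n+1) − s_(0) = (n**3 + 16*n**2 + 83*n + 68)/(24*(n**3 + 16*n**2 + 83*n + 140)) − (0) = (n**3 + 16*n**2 + 83*n + 68)/(24*(n**3 + 16*n**2 + 83*n + 140)).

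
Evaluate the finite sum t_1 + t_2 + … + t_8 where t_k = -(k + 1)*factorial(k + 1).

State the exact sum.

Step 1: r(k) = (k + 2)**2/(k + 1).
A = k + 2, B = 1, C = k + 1.
Key eq: (k + 2)·f(k+1) = (1)·f(k) + (k + 1).
From deg A=1, deg B=0, deg C=1: d=0.
Solving with deg f ≤ 0: f(k) = 1.
Get s_k = R·t_k = -factorial(k + 1) with R(k) = B(k−1)f(k)/C(k) = 1/(k + 1).
Verify: -(k + 1)*factorial(k + 1) matches t_k.
Evaluate s at k=9 and k=1: -3628800 and -2; difference -3628798.

Σ = -3628798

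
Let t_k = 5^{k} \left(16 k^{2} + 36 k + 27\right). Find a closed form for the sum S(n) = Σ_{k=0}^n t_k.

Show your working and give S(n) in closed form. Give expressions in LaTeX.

r(k) = 5*(16*k**2 + 68*k + 79)/(16*k**2 + 36*k + 27) after simplifying.
So A=5 and B=1, with C=k**2 + 9*k/4 + 27/16.
f must satisfy (5)·f(k+1) − (1)·f(k) = k**2 + 9*k/4 + 27/16.
Bound: deg f ≤ 2.
A polynomial solution: f(k) = (4*k**2 - k + 3)/16.
R(k) = B(k−1)·f(k)/C(k) = (4*k**2 - k + 3)/(16*k**2 + 36*k + 27); s_k = R·t_k = 5**k*(4*k**2 - k + 3).
Δs = 5**k*(16*k**2 + 36*k + 27), as required.
s_(n+1) = 5**(n + 1)*(4*n**2 + 7*n + 6) and s_(0) = 3, so S(n) = 20*5**n*n**2 + 35*5**n*n + 30*5**n - 3.

S(n) = 20 \cdot 5^{n} n^{2} + 35 \cdot 5^{n} n + 30 \cdot 5^{n} - 3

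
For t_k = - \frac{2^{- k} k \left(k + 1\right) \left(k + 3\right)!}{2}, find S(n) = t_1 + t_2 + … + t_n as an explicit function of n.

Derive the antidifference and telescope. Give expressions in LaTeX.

r(k) = k/2 + 3 + 4/k after simplifying.
A = k/2 + 2, B = 1, C = k**2 + k.
f must satisfy (k/2 + 2)·f(k+1) − (1)·f(k) = k**2 + k.
deg f ≤ 1 (via 1,0,2).
Coefficient equations give f(k) = 2*(k - 2).
R(k) = B(k−1)·f(k)/C(k) = 2*(k - 2)/(k*(k + 1)); s_k = R·t_k = -(k - 2)*factorial(k + 3)/2**k.
Check: Δs_k = -k*(k + 1)*factorial(k + 3)/(2*2**k). ✓
Telescope: S(n) = s_(n+1) − s_(1) = -2**(-n - 1)*(n - 1)*factorial(n + 4) − (12) = -12 - n*factorial(n + 4)/(2*2**n) + factorial(n + 4)/(2*2**n).

S(n) = -12 - \frac{2^{- n} n \left(n + 4\right)!}{2} + \frac{2^{- n} \left(n + 4\right)!}{2}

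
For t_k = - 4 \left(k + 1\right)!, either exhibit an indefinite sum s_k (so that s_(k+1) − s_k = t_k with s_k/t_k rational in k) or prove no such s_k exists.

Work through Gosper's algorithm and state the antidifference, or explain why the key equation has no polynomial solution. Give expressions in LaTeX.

r(k) = k + 2 after simplifying.
A = k + 2, B = 1, C = 1.
Solve (k + 2)·f(k+1) − (1)·f(k) = 1.
Bound: deg f ≤ -1.
Negative degree bound (-1): no f exists, t_k not Gosper-summable.

not Gosper-summable; s_k does not exist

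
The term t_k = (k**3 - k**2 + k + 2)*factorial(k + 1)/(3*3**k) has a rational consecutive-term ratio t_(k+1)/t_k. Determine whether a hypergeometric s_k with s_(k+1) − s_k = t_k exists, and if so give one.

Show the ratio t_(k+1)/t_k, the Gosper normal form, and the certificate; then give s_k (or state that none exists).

s_k = (k**2 - 2*k - 4)*factorial(k + 1)/3**k

Step 1: r(k) = (k + 2)*(k + (k + 1)**3 - (k + 1)**2 + 3)/(3*(k**3 - k**2 + k + 2)).
Gosper form: A/B · C(k+1)/C(k) with A=k/3 + 2/3, B=1, C=k**3 - k**2 + k + 2.
f must satisfy (k/3 + 2/3)·f(k+1) − (1)·f(k) = k**3 - k**2 + k + 2.
Bound: deg f ≤ 2.
A polynomial solution: f(k) = 3*(k**2 - 2*k - 4).
So s_k = (B(k−1)f/C)·t_k = (3*(k**2 - 2*k - 4)/(k**3 - k**2 + k + 2))·t_k = (k**2 - 2*k - 4)*factorial(k + 1)/3**k.
Check: Δs_k = (k**3 - k**2 + k + 2)*factorial(k + 1)/(3*3**k). ✓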